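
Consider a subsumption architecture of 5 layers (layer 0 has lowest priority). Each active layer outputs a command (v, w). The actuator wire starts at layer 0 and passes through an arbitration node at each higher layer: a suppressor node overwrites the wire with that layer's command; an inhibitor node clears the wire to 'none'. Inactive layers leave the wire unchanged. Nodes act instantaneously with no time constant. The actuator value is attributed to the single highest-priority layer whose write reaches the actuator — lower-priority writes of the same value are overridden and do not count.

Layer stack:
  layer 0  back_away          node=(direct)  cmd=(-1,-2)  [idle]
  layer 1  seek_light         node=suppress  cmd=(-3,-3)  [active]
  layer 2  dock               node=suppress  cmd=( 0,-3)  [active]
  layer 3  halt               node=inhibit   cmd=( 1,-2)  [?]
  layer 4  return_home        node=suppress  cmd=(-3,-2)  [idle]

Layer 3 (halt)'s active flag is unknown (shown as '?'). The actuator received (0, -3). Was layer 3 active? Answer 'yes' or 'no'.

If layer 3 is active=yes:
  actuator would be none
If layer 3 is active=no:
  actuator would be (0, -3)
Observed (0, -3), so layer 3 was idle.

no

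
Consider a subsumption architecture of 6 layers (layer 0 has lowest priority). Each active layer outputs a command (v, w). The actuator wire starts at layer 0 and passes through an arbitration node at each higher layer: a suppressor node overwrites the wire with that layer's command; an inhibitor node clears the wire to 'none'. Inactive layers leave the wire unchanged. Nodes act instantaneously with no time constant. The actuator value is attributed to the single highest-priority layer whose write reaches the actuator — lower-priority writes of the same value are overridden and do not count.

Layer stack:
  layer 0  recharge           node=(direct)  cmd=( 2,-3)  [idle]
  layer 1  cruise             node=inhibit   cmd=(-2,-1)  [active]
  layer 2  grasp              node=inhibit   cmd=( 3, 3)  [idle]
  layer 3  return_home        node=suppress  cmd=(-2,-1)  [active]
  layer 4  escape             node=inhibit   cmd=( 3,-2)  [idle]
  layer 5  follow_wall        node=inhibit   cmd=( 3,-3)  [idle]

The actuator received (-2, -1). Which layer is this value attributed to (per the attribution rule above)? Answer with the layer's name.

return_home

L0 recharge: idle → wire = none
L1 cruise: active, inhibitor → wire = none
L2 grasp: idle → wire stays none
L3 return_home: active, suppressor → wire = (-2, -1)
L4 escape: idle → wire stays (-2, -1)
L5 follow_wall: idle → wire stays (-2, -1)
actuator = (-2, -1)
last writer: layer 3 = return_home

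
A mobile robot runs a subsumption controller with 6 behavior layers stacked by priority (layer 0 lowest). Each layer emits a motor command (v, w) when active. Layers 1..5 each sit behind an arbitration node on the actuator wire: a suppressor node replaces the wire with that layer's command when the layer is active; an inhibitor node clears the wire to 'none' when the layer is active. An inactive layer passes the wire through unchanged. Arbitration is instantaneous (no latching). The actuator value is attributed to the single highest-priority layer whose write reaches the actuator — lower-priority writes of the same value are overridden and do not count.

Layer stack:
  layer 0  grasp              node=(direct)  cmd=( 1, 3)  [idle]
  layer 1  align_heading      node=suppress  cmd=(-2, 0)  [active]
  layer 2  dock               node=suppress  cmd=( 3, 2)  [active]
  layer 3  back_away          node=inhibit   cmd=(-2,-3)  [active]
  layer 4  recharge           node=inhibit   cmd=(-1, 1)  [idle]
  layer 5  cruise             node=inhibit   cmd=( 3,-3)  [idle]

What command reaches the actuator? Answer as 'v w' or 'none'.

L0 grasp: idle → wire = none
L1 align_heading: active, suppressor → wire = (-2, 0)
L2 dock: active, suppressor → wire = (3, 2)
L3 back_away: active, inhibitor → wire = none
L4 recharge: idle → wire stays none
L5 cruise: idle → wire stays none
actuator = none

none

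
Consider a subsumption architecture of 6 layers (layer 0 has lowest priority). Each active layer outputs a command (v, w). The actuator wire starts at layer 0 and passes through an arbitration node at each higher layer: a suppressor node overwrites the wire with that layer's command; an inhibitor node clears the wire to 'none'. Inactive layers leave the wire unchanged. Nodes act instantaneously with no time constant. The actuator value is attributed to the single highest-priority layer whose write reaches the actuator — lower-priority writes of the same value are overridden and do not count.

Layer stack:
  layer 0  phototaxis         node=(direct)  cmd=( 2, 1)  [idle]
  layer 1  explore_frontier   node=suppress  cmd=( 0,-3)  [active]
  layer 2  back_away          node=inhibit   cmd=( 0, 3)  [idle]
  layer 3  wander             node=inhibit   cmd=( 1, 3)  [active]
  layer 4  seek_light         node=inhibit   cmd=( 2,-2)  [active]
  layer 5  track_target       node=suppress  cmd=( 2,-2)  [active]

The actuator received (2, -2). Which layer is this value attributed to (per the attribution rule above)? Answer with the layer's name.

track_target

layer 0 (phototaxis) idle — none
layer 1 (explore_frontier) active — suppresses: (0, -3)
layer 2 (back_away) idle — unchanged: (0, -3)
layer 3 (wander) active — inhibits: none
layer 4 (seek_light) active — inhibits: none
layer 5 (track_target) active — suppresses: (2, -2)
→ actuator (2, -2)
last writer: layer 5 = track_target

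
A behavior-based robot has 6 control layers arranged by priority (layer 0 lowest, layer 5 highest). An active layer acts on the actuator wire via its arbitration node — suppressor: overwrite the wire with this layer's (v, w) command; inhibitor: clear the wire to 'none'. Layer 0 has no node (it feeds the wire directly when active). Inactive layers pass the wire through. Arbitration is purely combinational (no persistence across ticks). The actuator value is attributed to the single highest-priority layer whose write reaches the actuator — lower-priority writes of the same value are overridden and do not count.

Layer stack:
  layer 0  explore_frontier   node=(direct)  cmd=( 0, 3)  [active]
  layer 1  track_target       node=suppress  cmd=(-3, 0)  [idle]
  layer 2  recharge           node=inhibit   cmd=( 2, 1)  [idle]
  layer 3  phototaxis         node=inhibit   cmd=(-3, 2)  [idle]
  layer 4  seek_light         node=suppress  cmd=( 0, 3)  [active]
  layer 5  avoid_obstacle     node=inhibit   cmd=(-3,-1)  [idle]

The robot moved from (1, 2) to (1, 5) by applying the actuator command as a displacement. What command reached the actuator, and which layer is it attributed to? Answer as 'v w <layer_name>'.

0 3 seek_light

displacement = (1, 5) − (1, 2) = (0, 3)
layer 0 (explore_frontier) active — direct: (0, 3)
layer 1 (track_target) idle — unchanged: (0, 3)
layer 2 (recharge) idle — unchanged: (0, 3)
layer 3 (phototaxis) idle — unchanged: (0, 3)
layer 4 (seek_light) active — suppresses: (0, 3)
layer 5 (avoid_obstacle) idle — unchanged: (0, 3)
→ actuator (0, 3) — from layer 4 (seek_light)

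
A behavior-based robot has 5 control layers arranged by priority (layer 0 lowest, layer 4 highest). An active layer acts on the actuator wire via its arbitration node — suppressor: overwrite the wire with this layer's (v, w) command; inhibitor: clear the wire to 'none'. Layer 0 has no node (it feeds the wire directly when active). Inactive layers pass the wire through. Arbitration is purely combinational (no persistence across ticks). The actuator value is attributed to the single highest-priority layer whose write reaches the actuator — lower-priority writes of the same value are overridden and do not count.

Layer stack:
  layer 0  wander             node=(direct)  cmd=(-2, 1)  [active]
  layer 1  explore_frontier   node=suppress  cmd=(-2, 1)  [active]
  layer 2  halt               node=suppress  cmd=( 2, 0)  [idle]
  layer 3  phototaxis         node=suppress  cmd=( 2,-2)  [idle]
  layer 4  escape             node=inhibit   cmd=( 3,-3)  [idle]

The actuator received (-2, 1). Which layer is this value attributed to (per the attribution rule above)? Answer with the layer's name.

[0] wander on; wire := (-2, 1)
[1] explore_frontier on (suppress); wire := (-2, 1)
[2] halt off; pass (-2, 1)
[3] phototaxis off; pass (-2, 1)
[4] escape off; pass (-2, 1)
output (-2, 1)
last writer: layer 1 = explore_frontier

explore_frontier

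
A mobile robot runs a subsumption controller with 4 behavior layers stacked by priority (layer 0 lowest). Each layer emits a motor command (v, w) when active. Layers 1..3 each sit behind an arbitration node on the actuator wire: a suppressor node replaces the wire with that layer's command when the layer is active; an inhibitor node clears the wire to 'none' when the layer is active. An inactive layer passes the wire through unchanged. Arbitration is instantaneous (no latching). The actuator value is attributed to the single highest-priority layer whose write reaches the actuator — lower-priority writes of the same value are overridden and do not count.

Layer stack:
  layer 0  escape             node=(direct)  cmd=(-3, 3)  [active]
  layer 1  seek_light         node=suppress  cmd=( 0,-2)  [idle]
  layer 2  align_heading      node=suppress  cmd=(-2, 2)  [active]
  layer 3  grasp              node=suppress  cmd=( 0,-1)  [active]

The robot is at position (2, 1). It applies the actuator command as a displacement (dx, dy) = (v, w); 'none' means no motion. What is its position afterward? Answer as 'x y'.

[0] escape on; wire := (-3, 3)
[1] seek_light off; pass (-3, 3)
[2] align_heading on (suppress); wire := (-2, 2)
[3] grasp on (suppress); wire := (0, -1)
output (0, -1)
position: (2, 1) + (0, -1) = (2, 0)

2 0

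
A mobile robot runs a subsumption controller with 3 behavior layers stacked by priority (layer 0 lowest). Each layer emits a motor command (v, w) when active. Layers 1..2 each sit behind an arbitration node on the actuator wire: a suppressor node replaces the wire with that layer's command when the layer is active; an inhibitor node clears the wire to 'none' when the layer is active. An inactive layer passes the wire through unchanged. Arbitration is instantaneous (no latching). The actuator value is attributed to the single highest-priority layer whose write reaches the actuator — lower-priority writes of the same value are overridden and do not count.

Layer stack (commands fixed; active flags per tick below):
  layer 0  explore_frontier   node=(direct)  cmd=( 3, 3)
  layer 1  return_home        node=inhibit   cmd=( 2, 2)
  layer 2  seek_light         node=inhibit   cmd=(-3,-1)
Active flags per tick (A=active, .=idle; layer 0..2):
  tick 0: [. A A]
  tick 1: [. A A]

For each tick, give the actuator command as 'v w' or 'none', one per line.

tick 0:
  [0] explore_frontier off; wire := none
  [1] return_home on (inhibit); wire := none
  [2] seek_light on (inhibit); wire := none
  output none
tick 1:
  [0] explore_frontier off; wire := none
  [1] return_home on (inhibit); wire := none
  [2] seek_light on (inhibit); wire := none
  output none

none
none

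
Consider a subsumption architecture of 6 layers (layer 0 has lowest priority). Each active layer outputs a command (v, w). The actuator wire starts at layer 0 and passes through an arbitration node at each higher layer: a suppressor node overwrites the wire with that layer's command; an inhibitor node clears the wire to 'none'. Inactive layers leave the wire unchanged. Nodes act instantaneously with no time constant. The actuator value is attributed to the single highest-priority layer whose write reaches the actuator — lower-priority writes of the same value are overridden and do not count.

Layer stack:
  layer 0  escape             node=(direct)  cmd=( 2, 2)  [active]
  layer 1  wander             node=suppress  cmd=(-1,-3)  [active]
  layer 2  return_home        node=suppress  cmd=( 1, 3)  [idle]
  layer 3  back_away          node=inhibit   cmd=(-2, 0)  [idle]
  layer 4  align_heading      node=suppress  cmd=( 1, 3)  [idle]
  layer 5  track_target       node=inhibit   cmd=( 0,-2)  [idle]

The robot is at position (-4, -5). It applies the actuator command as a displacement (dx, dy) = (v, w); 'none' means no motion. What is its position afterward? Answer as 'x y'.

[0] escape on; wire := (2, 2)
[1] wander on (suppress); wire := (-1, -3)
[2] return_home off; pass (-1, -3)
[3] back_away off; pass (-1, -3)
[4] align_heading off; pass (-1, -3)
[5] track_target off; pass (-1, -3)
output (-1, -3)
position: (-4, -5) + (-1, -3) = (-5, -8)

-5 -8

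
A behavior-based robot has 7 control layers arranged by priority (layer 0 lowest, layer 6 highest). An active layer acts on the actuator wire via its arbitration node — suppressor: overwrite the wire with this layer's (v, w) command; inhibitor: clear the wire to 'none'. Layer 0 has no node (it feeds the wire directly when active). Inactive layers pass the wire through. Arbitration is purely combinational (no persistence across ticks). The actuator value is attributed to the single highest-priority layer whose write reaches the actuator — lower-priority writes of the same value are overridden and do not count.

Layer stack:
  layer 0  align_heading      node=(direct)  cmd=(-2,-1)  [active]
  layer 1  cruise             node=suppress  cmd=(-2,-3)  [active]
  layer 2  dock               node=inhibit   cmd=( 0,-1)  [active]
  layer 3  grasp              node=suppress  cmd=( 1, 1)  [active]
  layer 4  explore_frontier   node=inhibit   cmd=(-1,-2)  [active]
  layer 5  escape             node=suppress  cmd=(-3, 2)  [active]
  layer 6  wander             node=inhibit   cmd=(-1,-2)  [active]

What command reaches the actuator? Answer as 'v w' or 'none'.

none

layer 0 (align_heading) active — direct: (-2, -1)
layer 1 (cruise) active — suppresses: (-2, -3)
layer 2 (dock) active — inhibits: none
layer 3 (grasp) active — suppresses: (1, 1)
layer 4 (explore_frontier) active — inhibits: none
layer 5 (escape) active — suppresses: (-3, 2)
layer 6 (wander) active — inhibits: none
→ actuator none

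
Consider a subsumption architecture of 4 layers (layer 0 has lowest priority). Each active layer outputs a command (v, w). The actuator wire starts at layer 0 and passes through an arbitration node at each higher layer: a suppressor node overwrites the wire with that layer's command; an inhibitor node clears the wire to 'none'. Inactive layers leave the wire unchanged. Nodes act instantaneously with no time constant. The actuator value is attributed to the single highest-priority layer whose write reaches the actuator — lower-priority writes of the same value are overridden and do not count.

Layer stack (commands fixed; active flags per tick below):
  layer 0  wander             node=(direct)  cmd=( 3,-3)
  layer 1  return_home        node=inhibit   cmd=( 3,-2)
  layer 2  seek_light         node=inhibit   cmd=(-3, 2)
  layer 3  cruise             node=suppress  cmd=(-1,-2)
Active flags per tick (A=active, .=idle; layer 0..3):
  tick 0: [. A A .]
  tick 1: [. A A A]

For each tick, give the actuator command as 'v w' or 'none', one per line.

tick 0:
  layer 0 (wander) idle — none
  layer 1 (return_home) active — inhibits: none
  layer 2 (seek_light) active — inhibits: none
  layer 3 (cruise) idle — unchanged: none
  → actuator none
tick 1:
  layer 0 (wander) idle — none
  layer 1 (return_home) active — inhibits: none
  layer 2 (seek_light) active — inhibits: none
  layer 3 (cruise) active — suppresses: (-1, -2)
  → actuator (-1, -2)

none
-1 -2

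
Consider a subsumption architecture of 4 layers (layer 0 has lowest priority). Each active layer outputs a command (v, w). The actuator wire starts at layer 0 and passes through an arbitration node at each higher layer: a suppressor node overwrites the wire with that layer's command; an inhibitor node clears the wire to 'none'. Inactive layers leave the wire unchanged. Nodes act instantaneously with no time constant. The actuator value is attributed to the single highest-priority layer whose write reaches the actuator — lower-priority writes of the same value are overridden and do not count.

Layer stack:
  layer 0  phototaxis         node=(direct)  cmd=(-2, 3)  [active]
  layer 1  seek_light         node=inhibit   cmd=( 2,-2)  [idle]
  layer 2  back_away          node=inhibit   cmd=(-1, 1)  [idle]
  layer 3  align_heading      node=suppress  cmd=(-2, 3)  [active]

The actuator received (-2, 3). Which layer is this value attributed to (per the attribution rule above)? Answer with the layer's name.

align_heading

layer 0 (phototaxis) active — direct: (-2, 3)
layer 1 (seek_light) idle — unchanged: (-2, 3)
layer 2 (back_away) idle — unchanged: (-2, 3)
layer 3 (align_heading) active — suppresses: (-2, 3)
→ actuator (-2, 3)
last writer: layer 3 = align_heading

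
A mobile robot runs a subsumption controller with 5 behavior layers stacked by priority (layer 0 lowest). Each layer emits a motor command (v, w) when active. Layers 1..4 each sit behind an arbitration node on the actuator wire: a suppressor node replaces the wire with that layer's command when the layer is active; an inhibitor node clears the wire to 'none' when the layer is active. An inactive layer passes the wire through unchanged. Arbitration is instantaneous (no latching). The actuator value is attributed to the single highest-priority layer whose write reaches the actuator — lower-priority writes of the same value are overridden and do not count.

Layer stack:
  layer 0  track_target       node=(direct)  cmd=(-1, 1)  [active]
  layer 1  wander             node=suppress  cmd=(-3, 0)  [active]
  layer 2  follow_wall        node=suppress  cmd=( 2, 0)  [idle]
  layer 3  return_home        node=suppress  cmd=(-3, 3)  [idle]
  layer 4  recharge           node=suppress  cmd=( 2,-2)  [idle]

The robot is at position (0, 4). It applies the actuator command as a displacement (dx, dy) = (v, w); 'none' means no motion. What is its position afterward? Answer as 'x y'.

-3 4

L0 track_target: active, feeds wire = (-1, 1)
L1 wander: active, suppressor → wire = (-3, 0)
L2 follow_wall: idle → wire stays (-3, 0)
L3 return_home: idle → wire stays (-3, 0)
L4 recharge: idle → wire stays (-3, 0)
actuator = (-3, 0)
position: (0, 4) + (-3, 0) = (-3, 4)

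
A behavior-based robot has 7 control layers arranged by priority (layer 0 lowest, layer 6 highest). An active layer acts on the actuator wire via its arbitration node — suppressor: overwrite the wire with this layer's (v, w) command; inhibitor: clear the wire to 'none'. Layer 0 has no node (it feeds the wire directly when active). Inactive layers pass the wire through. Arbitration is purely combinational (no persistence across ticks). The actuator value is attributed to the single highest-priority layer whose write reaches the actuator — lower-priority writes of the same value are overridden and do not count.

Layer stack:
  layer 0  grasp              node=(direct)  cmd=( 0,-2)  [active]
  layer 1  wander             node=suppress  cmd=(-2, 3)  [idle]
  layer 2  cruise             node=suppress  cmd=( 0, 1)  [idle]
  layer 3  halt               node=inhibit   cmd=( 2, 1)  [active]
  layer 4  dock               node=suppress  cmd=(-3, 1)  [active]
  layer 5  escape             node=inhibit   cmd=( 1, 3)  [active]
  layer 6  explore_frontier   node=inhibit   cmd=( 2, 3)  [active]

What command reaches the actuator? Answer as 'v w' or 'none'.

none

layer 0 (grasp) active — direct: (0, -2)
layer 1 (wander) idle — unchanged: (0, -2)
layer 2 (cruise) idle — unchanged: (0, -2)
layer 3 (halt) active — inhibits: none
layer 4 (dock) active — suppresses: (-3, 1)
layer 5 (escape) active — inhibits: none
layer 6 (explore_frontier) active — inhibits: none
→ actuator none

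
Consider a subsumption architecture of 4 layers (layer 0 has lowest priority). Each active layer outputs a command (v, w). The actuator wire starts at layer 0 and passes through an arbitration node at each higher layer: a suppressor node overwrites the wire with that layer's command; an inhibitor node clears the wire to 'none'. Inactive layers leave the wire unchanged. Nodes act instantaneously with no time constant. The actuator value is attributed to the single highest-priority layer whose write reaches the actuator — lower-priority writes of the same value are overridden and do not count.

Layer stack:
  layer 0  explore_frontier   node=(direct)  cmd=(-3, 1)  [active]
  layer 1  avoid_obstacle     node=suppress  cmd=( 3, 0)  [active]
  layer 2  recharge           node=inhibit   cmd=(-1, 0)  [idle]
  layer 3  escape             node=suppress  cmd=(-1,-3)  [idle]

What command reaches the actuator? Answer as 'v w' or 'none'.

3 0

L0 explore_frontier: active, feeds wire = (-3, 1)
L1 avoid_obstacle: active, suppressor → wire = (3, 0)
L2 recharge: idle → wire stays (3, 0)
L3 escape: idle → wire stays (3, 0)
actuator = (3, 0)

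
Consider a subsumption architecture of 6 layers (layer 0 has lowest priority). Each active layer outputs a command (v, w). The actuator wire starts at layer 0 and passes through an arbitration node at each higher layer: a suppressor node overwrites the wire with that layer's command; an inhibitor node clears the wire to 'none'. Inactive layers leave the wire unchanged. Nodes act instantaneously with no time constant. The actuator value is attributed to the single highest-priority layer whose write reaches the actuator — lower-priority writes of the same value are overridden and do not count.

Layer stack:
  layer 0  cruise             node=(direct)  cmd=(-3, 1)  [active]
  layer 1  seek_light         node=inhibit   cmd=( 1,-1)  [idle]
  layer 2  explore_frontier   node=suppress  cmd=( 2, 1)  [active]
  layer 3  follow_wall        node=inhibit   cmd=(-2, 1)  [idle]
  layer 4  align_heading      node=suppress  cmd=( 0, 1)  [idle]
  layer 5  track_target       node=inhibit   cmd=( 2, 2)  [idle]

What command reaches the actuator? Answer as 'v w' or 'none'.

2 1

[0] cruise on; wire := (-3, 1)
[1] seek_light off; pass (-3, 1)
[2] explore_frontier on (suppress); wire := (2, 1)
[3] follow_wall off; pass (2, 1)
[4] align_heading off; pass (2, 1)
[5] track_target off; pass (2, 1)
output (2, 1)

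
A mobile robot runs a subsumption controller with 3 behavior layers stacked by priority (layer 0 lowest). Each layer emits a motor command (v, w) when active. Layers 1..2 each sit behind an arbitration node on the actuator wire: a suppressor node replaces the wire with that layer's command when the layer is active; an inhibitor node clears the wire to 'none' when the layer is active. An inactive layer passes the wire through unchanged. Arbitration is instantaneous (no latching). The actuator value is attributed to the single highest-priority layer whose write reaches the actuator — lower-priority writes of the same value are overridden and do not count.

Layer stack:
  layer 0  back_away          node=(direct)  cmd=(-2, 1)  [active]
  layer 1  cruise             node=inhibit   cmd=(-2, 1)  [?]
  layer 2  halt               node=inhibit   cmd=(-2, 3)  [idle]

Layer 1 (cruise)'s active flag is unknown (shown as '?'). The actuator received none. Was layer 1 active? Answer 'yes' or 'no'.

If layer 1 is active=yes:
  actuator would be none
If layer 1 is active=no:
  actuator would be (-2, 1)
Observed none, so layer 1 was active.

yes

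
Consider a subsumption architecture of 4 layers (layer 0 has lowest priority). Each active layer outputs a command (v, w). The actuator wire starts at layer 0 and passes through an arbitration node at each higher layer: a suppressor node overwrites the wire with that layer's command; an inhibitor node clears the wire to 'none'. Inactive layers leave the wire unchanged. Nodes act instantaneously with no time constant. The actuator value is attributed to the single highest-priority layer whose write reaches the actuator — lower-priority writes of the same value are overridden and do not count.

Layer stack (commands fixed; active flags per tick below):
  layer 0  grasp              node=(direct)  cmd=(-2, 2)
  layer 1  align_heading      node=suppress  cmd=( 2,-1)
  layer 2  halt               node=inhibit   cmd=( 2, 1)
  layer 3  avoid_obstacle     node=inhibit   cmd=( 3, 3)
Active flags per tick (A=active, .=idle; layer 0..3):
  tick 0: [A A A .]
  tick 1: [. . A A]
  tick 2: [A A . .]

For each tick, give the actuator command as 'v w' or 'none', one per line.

none
none
2 -1

tick 0:
  layer 0 (grasp) active — direct: (-2, 2)
  layer 1 (align_heading) active — suppresses: (2, -1)
  layer 2 (halt) active — inhibits: none
  layer 3 (avoid_obstacle) idle — unchanged: none
  → actuator none
tick 1:
  layer 0 (grasp) idle — none
  layer 1 (align_heading) idle — unchanged: none
  layer 2 (halt) active — inhibits: none
  layer 3 (avoid_obstacle) active — inhibits: none
  → actuator none
tick 2:
  layer 0 (grasp) active — direct: (-2, 2)
  layer 1 (align_heading) active — suppresses: (2, -1)
  layer 2 (halt) idle — unchanged: (2, -1)
  layer 3 (avoid_obstacle) idle — unchanged: (2, -1)
  → actuator (2, -1)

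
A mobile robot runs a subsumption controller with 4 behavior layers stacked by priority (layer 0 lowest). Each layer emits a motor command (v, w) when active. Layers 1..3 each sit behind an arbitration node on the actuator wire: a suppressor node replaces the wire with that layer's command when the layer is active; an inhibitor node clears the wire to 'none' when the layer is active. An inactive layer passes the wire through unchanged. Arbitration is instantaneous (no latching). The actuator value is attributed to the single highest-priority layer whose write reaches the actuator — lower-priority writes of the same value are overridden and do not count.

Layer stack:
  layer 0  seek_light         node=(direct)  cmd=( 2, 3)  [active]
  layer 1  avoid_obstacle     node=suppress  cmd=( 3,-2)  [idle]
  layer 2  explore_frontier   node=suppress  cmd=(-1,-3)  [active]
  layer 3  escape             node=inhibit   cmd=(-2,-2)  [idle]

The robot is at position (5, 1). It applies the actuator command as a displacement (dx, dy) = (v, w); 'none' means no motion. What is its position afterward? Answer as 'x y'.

4 -2

[0] seek_light on; wire := (2, 3)
[1] avoid_obstacle off; pass (2, 3)
[2] explore_frontier on (suppress); wire := (-1, -3)
[3] escape off; pass (-1, -3)
output (-1, -3)
position: (5, 1) + (-1, -3) = (4, -2)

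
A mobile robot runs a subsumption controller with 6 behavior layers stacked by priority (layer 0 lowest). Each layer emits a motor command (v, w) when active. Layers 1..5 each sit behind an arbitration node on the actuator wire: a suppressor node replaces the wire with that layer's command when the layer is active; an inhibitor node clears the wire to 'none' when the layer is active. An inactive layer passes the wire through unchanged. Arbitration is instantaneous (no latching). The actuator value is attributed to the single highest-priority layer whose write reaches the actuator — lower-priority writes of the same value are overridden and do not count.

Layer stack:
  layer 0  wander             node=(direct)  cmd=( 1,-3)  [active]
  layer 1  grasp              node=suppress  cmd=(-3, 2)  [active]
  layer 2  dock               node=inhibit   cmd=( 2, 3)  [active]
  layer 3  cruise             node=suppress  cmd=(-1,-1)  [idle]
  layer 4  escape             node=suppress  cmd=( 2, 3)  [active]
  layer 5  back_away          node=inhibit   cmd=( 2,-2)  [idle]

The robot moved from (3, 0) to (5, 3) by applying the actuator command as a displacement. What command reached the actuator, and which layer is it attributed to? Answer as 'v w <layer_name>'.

2 3 escape

displacement = (5, 3) − (3, 0) = (2, 3)
layer 0 (wander) active — direct: (1, -3)
layer 1 (grasp) active — suppresses: (-3, 2)
layer 2 (dock) active — inhibits: none
layer 3 (cruise) idle — unchanged: none
layer 4 (escape) active — suppresses: (2, 3)
layer 5 (back_away) idle — unchanged: (2, 3)
→ actuator (2, 3) — from layer 4 (escape)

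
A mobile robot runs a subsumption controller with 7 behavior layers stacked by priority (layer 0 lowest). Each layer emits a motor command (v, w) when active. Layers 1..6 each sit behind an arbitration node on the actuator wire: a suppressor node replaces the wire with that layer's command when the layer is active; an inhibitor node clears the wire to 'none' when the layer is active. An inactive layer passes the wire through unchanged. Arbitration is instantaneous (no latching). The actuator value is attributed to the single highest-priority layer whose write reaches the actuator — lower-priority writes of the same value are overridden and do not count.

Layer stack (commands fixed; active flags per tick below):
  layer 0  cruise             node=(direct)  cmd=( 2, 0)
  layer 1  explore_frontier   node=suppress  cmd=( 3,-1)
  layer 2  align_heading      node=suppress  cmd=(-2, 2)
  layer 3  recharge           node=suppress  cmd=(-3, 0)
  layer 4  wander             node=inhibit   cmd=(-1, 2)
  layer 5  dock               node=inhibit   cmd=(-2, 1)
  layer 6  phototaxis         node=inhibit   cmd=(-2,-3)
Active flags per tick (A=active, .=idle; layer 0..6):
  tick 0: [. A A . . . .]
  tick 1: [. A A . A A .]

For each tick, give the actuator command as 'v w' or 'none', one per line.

tick 0:
  layer 0 (cruise) idle — none
  layer 1 (explore_frontier) active — suppresses: (3, -1)
  layer 2 (align_heading) active — suppresses: (-2, 2)
  layer 3 (recharge) idle — unchanged: (-2, 2)
  layer 4 (wander) idle — unchanged: (-2, 2)
  layer 5 (dock) idle — unchanged: (-2, 2)
  layer 6 (phototaxis) idle — unchanged: (-2, 2)
  → actuator (-2, 2)
tick 1:
  layer 0 (cruise) idle — none
  layer 1 (explore_frontier) active — suppresses: (3, -1)
  layer 2 (align_heading) active — suppresses: (-2, 2)
  layer 3 (recharge) idle — unchanged: (-2, 2)
  layer 4 (wander) active — inhibits: none
  layer 5 (dock) active — inhibits: none
  layer 6 (phototaxis) idle — unchanged: none
  → actuator none

-2 2
none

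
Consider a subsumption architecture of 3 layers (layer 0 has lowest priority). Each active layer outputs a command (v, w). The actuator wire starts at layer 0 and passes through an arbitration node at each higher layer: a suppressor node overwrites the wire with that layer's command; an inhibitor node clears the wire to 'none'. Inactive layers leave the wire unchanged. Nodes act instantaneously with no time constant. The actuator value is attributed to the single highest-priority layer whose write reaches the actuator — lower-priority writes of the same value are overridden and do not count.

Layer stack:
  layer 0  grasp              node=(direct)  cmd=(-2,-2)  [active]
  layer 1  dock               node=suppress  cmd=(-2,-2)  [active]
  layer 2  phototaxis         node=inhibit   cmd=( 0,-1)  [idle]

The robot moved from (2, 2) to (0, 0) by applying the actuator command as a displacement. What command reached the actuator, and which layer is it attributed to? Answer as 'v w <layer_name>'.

-2 -2 dock

displacement = (0, 0) − (2, 2) = (-2, -2)
L0 grasp: active, feeds wire = (-2, -2)
L1 dock: active, suppressor → wire = (-2, -2)
L2 phototaxis: idle → wire stays (-2, -2)
actuator = (-2, -2) — from layer 1 (dock)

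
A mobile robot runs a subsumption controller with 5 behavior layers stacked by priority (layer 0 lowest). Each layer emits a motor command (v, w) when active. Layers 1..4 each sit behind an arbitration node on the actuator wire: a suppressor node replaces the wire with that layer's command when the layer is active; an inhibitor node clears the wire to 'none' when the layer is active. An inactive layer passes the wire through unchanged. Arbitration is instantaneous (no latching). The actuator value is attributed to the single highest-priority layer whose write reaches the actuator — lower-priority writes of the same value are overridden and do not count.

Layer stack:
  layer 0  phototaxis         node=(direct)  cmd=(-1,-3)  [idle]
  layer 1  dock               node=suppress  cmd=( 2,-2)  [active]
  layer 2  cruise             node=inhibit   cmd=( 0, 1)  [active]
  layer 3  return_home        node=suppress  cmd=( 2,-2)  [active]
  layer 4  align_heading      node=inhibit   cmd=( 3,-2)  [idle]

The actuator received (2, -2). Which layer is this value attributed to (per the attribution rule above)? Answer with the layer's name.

return_home

layer 0 (phototaxis) idle — none
layer 1 (dock) active — suppresses: (2, -2)
layer 2 (cruise) active — inhibits: none
layer 3 (return_home) active — suppresses: (2, -2)
layer 4 (align_heading) idle — unchanged: (2, -2)
→ actuator (2, -2)
last writer: layer 3 = return_home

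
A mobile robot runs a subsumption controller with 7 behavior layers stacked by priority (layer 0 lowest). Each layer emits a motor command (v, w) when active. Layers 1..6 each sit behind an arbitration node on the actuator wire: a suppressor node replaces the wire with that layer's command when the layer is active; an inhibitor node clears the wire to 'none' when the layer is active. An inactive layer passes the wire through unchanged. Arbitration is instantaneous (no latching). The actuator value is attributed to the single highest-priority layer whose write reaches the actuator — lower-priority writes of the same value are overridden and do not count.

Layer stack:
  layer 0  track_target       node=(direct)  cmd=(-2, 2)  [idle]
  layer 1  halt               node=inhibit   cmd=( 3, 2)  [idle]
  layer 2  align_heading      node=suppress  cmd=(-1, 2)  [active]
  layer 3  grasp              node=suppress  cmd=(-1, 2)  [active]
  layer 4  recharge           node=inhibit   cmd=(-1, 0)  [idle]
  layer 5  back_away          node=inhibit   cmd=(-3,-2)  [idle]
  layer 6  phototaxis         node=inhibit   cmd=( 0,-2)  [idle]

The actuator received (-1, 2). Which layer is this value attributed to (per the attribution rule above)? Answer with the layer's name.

grasp

[0] track_target off; wire := none
[1] halt off; pass none
[2] align_heading on (suppress); wire := (-1, 2)
[3] grasp on (suppress); wire := (-1, 2)
[4] recharge off; pass (-1, 2)
[5] back_away off; pass (-1, 2)
[6] phototaxis off; pass (-1, 2)
output (-1, 2)
last writer: layer 3 = grasp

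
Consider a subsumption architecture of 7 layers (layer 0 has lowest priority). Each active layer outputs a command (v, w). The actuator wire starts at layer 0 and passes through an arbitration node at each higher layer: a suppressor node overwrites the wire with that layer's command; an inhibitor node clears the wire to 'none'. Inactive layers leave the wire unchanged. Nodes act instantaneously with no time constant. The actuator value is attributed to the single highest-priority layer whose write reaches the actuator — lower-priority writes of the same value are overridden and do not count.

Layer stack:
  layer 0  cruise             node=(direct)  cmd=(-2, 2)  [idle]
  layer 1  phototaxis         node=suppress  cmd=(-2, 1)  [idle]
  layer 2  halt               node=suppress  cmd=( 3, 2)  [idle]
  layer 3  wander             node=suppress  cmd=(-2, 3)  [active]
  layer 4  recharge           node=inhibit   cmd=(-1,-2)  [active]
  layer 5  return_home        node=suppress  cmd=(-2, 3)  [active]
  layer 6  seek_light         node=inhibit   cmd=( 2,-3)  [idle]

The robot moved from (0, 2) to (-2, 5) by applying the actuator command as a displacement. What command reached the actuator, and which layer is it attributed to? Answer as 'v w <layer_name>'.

-2 3 return_home

displacement = (-2, 5) − (0, 2) = (-2, 3)
[0] cruise off; wire := none
[1] phototaxis off; pass none
[2] halt off; pass none
[3] wander on (suppress); wire := (-2, 3)
[4] recharge on (inhibit); wire := none
[5] return_home on (suppress); wire := (-2, 3)
[6] seek_light off; pass (-2, 3)
output (-2, 3) — from layer 5 (return_home)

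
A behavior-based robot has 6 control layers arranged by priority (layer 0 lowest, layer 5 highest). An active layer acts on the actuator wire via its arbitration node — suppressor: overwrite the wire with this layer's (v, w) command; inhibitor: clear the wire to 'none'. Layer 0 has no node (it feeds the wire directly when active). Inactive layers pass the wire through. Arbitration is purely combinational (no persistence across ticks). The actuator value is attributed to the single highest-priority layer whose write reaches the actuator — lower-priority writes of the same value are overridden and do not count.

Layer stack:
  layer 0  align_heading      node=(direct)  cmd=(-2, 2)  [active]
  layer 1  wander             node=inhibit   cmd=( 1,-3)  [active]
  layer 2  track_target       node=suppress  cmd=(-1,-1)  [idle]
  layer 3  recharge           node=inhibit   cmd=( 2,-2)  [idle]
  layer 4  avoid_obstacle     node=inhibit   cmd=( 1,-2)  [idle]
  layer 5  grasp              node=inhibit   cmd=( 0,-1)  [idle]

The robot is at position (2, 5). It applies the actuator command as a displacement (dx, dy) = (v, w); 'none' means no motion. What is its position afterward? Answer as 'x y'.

[0] align_heading on; wire := (-2, 2)
[1] wander on (inhibit); wire := none
[2] track_target off; pass none
[3] recharge off; pass none
[4] avoid_obstacle off; pass none
[5] grasp off; pass none
output none
position: (2, 5) + none = (2, 5)

2 5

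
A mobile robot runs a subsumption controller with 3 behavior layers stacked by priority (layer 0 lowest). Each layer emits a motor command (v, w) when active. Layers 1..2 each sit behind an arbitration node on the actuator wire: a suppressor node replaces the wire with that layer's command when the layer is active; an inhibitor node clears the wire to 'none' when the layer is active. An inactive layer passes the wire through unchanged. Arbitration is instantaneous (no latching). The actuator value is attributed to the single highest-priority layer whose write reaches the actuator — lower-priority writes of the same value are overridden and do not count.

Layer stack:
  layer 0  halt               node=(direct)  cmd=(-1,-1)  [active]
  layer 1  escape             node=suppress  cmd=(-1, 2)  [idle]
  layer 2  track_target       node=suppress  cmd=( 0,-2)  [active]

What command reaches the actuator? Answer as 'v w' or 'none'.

0 -2

layer 0 (halt) active — direct: (-1, -1)
layer 1 (escape) idle — unchanged: (-1, -1)
layer 2 (track_target) active — suppresses: (0, -2)
→ actuator (0, -2)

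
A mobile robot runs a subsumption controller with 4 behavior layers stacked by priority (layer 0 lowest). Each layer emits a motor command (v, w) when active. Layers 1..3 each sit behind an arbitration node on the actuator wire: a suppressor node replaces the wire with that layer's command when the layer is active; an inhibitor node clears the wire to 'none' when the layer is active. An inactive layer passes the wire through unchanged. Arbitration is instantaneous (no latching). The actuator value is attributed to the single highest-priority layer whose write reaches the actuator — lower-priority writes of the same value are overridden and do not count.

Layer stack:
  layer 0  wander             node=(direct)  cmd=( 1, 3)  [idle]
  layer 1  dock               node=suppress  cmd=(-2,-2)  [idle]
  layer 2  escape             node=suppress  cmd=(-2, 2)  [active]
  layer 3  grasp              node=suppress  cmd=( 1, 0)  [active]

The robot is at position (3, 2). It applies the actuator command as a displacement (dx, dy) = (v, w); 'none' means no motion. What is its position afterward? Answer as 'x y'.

4 2

layer 0 (wander) idle — none
layer 1 (dock) idle — unchanged: none
layer 2 (escape) active — suppresses: (-2, 2)
layer 3 (grasp) active — suppresses: (1, 0)
→ actuator (1, 0)
position: (3, 2) + (1, 0) = (4, 2)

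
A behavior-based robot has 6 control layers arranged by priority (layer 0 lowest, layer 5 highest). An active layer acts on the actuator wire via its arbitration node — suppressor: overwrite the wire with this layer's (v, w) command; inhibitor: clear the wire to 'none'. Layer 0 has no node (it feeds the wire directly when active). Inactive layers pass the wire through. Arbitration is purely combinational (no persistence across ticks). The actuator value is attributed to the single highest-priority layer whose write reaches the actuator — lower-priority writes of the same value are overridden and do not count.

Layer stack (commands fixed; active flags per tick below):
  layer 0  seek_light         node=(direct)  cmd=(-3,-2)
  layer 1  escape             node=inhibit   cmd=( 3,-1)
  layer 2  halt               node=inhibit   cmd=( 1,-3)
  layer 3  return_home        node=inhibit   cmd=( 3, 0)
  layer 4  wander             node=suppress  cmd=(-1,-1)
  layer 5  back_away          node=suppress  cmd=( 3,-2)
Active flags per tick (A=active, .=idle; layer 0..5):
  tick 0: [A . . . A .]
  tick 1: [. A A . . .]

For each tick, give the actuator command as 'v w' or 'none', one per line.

-1 -1
none

tick 0:
  [0] seek_light on; wire := (-3, -2)
  [1] escape off; pass (-3, -2)
  [2] halt off; pass (-3, -2)
  [3] return_home off; pass (-3, -2)
  [4] wander on (suppress); wire := (-1, -1)
  [5] back_away off; pass (-1, -1)
  output (-1, -1)
tick 1:
  [0] seek_light off; wire := none
  [1] escape on (inhibit); wire := none
  [2] halt on (inhibit); wire := none
  [3] return_home off; pass none
  [4] wander off; pass none
  [5] back_away off; pass none
  output none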